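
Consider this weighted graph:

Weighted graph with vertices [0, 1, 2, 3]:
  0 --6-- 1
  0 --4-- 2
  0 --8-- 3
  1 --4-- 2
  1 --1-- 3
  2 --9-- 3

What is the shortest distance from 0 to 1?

Using Dijkstra's algorithm from vertex 0:
Shortest path: 0 -> 1
Total weight: 6 = 6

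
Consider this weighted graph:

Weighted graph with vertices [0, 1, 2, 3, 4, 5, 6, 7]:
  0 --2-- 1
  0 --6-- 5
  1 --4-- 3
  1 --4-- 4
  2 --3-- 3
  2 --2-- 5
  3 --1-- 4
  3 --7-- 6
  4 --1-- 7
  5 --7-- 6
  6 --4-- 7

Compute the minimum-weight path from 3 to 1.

Using Dijkstra's algorithm from vertex 3:
Shortest path: 3 -> 1
Total weight: 4 = 4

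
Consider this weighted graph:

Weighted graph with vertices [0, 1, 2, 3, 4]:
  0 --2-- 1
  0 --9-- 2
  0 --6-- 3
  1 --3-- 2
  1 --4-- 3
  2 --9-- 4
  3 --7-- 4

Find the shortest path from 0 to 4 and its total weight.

Using Dijkstra's algorithm from vertex 0:
Shortest path: 0 -> 3 -> 4
Total weight: 6 + 7 = 13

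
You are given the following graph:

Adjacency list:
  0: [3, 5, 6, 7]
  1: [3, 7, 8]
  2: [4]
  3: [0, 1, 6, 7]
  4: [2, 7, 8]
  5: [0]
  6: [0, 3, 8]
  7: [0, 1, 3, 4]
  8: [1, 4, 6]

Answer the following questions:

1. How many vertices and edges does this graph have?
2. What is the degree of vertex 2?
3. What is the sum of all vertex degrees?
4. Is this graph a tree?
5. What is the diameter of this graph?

Count: 9 vertices, 13 edges.
Vertex 2 has neighbors [4], degree = 1.
Handshaking lemma: 2 * 13 = 26.
A tree on 9 vertices has 8 edges. This graph has 13 edges (5 extra). Not a tree.
Diameter (longest shortest path) = 4.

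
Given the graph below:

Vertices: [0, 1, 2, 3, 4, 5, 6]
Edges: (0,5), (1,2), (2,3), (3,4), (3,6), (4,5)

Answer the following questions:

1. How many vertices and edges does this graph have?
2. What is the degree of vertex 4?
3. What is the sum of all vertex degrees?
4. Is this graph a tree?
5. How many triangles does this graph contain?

Count: 7 vertices, 6 edges.
Vertex 4 has neighbors [3, 5], degree = 2.
Handshaking lemma: 2 * 6 = 12.
A graph is a tree iff it is connected and has exactly n-1 edges. This graph is connected (all 7 vertices in one component) and has 7-1 = 6 edges. It is a tree.
Number of triangles = 0.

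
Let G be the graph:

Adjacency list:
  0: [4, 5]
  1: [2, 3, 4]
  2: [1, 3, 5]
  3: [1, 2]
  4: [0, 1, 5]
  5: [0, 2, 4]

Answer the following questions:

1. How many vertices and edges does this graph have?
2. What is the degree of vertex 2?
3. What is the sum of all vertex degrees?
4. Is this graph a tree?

Count: 6 vertices, 8 edges.
Vertex 2 has neighbors [1, 3, 5], degree = 3.
Handshaking lemma: 2 * 8 = 16.
A tree on 6 vertices has 5 edges. This graph has 8 edges (3 extra). Not a tree.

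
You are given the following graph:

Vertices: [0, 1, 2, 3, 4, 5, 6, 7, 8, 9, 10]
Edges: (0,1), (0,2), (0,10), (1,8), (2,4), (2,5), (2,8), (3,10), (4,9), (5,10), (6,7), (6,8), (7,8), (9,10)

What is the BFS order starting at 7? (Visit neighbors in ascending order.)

BFS from vertex 7 (neighbors processed in ascending order):
Visit order: 7, 6, 8, 1, 2, 0, 4, 5, 10, 9, 3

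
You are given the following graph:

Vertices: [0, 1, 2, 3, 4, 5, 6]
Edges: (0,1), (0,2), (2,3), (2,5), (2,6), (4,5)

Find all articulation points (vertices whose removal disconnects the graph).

An articulation point is a vertex whose removal disconnects the graph.
Articulation points: [0, 2, 5]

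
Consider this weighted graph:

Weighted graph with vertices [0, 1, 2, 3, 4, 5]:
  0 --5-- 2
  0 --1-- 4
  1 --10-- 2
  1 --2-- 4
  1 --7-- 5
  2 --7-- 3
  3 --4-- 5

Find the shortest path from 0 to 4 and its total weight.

Using Dijkstra's algorithm from vertex 0:
Shortest path: 0 -> 4
Total weight: 1 = 1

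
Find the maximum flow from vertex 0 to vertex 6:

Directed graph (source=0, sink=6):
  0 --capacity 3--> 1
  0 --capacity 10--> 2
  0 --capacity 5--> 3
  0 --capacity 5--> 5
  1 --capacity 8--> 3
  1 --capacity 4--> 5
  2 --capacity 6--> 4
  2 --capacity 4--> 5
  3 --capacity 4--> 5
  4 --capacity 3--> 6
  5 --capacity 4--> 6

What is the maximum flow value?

Computing max flow:
  Flow on (0->2): 3/10
  Flow on (0->3): 4/5
  Flow on (2->4): 3/6
  Flow on (3->5): 4/4
  Flow on (4->6): 3/3
  Flow on (5->6): 4/4
Maximum flow = 7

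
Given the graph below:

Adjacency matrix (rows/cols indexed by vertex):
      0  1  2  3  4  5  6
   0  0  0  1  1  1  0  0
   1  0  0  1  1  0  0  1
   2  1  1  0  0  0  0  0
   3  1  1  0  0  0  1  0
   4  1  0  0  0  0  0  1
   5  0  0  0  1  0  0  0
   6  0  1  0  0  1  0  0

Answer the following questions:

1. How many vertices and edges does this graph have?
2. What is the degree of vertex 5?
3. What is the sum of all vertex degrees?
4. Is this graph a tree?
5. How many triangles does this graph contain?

Count: 7 vertices, 8 edges.
Vertex 5 has neighbors [3], degree = 1.
Handshaking lemma: 2 * 8 = 16.
A tree on 7 vertices has 6 edges. This graph has 8 edges (2 extra). Not a tree.
Number of triangles = 0.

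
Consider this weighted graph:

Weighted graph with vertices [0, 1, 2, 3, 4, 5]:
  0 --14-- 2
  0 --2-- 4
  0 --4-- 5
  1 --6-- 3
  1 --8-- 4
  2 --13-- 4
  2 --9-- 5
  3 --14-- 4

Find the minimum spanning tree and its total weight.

Applying Kruskal's algorithm (sort edges by weight, add if no cycle):
  Add (0,4) w=2
  Add (0,5) w=4
  Add (1,3) w=6
  Add (1,4) w=8
  Add (2,5) w=9
  Skip (2,4) w=13 (creates cycle)
  Skip (0,2) w=14 (creates cycle)
  Skip (3,4) w=14 (creates cycle)
MST weight = 29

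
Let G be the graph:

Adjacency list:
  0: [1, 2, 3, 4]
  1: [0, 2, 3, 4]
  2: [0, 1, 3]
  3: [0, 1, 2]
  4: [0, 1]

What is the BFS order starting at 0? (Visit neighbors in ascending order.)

BFS from vertex 0 (neighbors processed in ascending order):
Visit order: 0, 1, 2, 3, 4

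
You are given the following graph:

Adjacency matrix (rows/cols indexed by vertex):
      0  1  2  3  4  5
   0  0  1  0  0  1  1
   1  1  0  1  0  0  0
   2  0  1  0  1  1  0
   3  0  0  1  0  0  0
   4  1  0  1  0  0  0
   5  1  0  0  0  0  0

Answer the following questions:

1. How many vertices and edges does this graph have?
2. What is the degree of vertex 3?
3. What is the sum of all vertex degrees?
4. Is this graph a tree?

Count: 6 vertices, 6 edges.
Vertex 3 has neighbors [2], degree = 1.
Handshaking lemma: 2 * 6 = 12.
A tree on 6 vertices has 5 edges. This graph has 6 edges (1 extra). Not a tree.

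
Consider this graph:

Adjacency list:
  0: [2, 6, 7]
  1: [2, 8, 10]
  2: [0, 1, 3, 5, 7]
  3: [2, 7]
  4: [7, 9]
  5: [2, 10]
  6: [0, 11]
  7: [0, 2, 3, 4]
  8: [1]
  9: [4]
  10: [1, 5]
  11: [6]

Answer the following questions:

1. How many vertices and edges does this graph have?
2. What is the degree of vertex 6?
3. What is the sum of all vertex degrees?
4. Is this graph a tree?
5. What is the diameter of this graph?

Count: 12 vertices, 14 edges.
Vertex 6 has neighbors [0, 11], degree = 2.
Handshaking lemma: 2 * 14 = 28.
A tree on 12 vertices has 11 edges. This graph has 14 edges (3 extra). Not a tree.
Diameter (longest shortest path) = 5.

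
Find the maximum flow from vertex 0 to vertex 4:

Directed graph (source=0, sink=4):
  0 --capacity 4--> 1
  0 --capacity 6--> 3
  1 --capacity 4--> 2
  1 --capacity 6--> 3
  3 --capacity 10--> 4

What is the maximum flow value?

Computing max flow:
  Flow on (0->1): 4/4
  Flow on (0->3): 6/6
  Flow on (1->3): 4/6
  Flow on (3->4): 10/10
Maximum flow = 10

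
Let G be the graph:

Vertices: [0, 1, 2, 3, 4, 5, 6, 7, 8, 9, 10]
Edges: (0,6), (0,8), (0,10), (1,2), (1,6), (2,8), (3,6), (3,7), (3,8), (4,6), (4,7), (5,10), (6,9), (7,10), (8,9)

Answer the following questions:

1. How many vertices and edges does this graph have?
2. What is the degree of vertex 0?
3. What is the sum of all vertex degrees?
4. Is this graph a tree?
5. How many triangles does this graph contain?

Count: 11 vertices, 15 edges.
Vertex 0 has neighbors [6, 8, 10], degree = 3.
Handshaking lemma: 2 * 15 = 30.
A tree on 11 vertices has 10 edges. This graph has 15 edges (5 extra). Not a tree.
Number of triangles = 0.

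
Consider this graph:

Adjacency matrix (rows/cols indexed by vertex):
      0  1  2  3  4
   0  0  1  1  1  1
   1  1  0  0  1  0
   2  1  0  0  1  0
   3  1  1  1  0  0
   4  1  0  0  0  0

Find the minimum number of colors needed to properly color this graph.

The graph has a maximum clique of size 3 (lower bound on chromatic number).
A valid 3-coloring: {0: 0, 1: 2, 2: 2, 3: 1, 4: 1}.
Chromatic number = 3.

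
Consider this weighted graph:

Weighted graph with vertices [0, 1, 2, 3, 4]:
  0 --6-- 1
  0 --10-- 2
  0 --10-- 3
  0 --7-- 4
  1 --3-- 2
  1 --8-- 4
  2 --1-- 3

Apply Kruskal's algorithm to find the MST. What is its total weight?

Applying Kruskal's algorithm (sort edges by weight, add if no cycle):
  Add (2,3) w=1
  Add (1,2) w=3
  Add (0,1) w=6
  Add (0,4) w=7
  Skip (1,4) w=8 (creates cycle)
  Skip (0,2) w=10 (creates cycle)
  Skip (0,3) w=10 (creates cycle)
MST weight = 17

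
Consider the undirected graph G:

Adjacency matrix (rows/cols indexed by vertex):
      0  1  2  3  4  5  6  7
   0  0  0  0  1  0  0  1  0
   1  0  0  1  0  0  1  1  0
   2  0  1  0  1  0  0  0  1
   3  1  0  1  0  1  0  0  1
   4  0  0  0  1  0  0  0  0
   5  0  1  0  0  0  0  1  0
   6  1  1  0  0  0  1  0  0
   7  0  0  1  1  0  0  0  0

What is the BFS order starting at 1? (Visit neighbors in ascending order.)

BFS from vertex 1 (neighbors processed in ascending order):
Visit order: 1, 2, 5, 6, 3, 7, 0, 4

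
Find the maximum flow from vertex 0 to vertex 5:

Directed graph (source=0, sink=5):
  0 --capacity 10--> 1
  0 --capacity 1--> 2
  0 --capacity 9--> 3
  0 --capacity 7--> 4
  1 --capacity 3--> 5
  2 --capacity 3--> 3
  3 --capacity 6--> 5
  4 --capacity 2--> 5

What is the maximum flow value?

Computing max flow:
  Flow on (0->1): 3/10
  Flow on (0->3): 6/9
  Flow on (0->4): 2/7
  Flow on (1->5): 3/3
  Flow on (3->5): 6/6
  Flow on (4->5): 2/2
Maximum flow = 11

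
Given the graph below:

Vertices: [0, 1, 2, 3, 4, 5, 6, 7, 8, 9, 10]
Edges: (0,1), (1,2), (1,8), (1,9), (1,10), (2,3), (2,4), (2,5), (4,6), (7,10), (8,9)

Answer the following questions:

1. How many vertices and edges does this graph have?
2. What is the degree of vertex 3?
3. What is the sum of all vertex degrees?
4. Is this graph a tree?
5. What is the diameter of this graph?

Count: 11 vertices, 11 edges.
Vertex 3 has neighbors [2], degree = 1.
Handshaking lemma: 2 * 11 = 22.
A tree on 11 vertices has 10 edges. This graph has 11 edges (1 extra). Not a tree.
Diameter (longest shortest path) = 5.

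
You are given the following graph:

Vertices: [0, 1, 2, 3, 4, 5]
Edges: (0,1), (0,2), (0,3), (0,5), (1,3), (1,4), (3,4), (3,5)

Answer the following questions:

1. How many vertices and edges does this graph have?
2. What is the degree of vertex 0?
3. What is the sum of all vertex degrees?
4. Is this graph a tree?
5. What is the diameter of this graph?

Count: 6 vertices, 8 edges.
Vertex 0 has neighbors [1, 2, 3, 5], degree = 4.
Handshaking lemma: 2 * 8 = 16.
A tree on 6 vertices has 5 edges. This graph has 8 edges (3 extra). Not a tree.
Diameter (longest shortest path) = 3.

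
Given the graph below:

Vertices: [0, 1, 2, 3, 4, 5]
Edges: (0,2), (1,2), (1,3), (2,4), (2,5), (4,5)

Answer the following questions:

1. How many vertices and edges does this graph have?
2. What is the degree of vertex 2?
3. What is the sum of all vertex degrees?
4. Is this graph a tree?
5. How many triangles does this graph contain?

Count: 6 vertices, 6 edges.
Vertex 2 has neighbors [0, 1, 4, 5], degree = 4.
Handshaking lemma: 2 * 6 = 12.
A tree on 6 vertices has 5 edges. This graph has 6 edges (1 extra). Not a tree.
Number of triangles = 1.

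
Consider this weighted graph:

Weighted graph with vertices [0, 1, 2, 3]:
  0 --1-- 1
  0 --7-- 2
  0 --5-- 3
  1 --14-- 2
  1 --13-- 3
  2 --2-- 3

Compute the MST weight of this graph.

Applying Kruskal's algorithm (sort edges by weight, add if no cycle):
  Add (0,1) w=1
  Add (2,3) w=2
  Add (0,3) w=5
  Skip (0,2) w=7 (creates cycle)
  Skip (1,3) w=13 (creates cycle)
  Skip (1,2) w=14 (creates cycle)
MST weight = 8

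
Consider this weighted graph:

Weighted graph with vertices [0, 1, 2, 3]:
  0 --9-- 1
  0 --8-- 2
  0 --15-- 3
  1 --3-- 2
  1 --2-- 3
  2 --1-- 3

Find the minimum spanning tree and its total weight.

Applying Kruskal's algorithm (sort edges by weight, add if no cycle):
  Add (2,3) w=1
  Add (1,3) w=2
  Skip (1,2) w=3 (creates cycle)
  Add (0,2) w=8
  Skip (0,1) w=9 (creates cycle)
  Skip (0,3) w=15 (creates cycle)
MST weight = 11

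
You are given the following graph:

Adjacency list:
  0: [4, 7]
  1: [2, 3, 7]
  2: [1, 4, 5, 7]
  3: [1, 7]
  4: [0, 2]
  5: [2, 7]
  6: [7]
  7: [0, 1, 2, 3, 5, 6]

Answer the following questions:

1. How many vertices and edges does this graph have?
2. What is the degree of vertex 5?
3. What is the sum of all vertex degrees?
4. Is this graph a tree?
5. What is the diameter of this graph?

Count: 8 vertices, 11 edges.
Vertex 5 has neighbors [2, 7], degree = 2.
Handshaking lemma: 2 * 11 = 22.
A tree on 8 vertices has 7 edges. This graph has 11 edges (4 extra). Not a tree.
Diameter (longest shortest path) = 3.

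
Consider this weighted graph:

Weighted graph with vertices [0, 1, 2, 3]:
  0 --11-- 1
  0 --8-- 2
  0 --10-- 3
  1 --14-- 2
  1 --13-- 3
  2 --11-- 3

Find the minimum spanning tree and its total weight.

Applying Kruskal's algorithm (sort edges by weight, add if no cycle):
  Add (0,2) w=8
  Add (0,3) w=10
  Add (0,1) w=11
  Skip (2,3) w=11 (creates cycle)
  Skip (1,3) w=13 (creates cycle)
  Skip (1,2) w=14 (creates cycle)
MST weight = 29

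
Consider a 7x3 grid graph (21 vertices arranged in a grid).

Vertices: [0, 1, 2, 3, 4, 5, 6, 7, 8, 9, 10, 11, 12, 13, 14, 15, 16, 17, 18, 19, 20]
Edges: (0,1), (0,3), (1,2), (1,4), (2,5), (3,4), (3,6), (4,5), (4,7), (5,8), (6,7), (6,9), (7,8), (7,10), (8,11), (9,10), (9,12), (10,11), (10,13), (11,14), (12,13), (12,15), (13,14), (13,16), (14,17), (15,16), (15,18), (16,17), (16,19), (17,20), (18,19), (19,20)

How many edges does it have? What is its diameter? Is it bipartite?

A 7x3 grid has 18 vertical edges and 14 horizontal edges.
Total edges = 18 + 14 = 32.
Diameter = (7-1) + (3-1) = 8 (corner to opposite corner).
Grid graphs are bipartite (checkerboard coloring).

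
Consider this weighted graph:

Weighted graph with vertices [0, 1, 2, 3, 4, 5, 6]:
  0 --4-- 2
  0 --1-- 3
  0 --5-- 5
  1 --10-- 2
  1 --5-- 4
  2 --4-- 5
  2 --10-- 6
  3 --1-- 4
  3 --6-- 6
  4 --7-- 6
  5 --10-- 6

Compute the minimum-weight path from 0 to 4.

Using Dijkstra's algorithm from vertex 0:
Shortest path: 0 -> 3 -> 4
Total weight: 1 + 1 = 2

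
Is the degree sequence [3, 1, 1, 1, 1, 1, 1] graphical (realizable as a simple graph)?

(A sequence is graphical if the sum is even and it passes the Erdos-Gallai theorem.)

Sum of degrees = 9. Sum is odd, so the sequence is NOT graphical.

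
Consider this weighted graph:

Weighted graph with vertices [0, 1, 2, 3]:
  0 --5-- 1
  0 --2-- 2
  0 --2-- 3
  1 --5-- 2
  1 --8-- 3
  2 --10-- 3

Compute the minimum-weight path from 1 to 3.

Using Dijkstra's algorithm from vertex 1:
Shortest path: 1 -> 0 -> 3
Total weight: 5 + 2 = 7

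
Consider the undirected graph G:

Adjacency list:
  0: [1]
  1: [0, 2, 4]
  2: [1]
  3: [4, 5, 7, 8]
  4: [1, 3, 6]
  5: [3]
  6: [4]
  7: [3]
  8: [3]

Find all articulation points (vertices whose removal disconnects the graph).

An articulation point is a vertex whose removal disconnects the graph.
Articulation points: [1, 3, 4]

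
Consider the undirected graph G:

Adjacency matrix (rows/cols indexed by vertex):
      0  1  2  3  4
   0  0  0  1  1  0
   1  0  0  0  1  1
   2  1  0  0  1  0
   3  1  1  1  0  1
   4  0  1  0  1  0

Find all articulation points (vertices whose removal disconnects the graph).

An articulation point is a vertex whose removal disconnects the graph.
Articulation points: [3]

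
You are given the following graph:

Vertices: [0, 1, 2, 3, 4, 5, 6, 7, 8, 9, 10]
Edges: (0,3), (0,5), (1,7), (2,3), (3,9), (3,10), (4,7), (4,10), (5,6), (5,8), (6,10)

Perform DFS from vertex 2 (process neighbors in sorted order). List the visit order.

DFS from vertex 2 (neighbors processed in ascending order):
Visit order: 2, 3, 0, 5, 6, 10, 4, 7, 1, 8, 9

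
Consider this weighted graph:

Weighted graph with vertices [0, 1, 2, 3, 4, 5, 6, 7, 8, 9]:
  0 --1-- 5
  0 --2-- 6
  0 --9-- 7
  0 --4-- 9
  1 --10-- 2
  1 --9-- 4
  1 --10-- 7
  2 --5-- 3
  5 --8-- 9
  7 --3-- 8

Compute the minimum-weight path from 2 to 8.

Using Dijkstra's algorithm from vertex 2:
Shortest path: 2 -> 1 -> 7 -> 8
Total weight: 10 + 10 + 3 = 23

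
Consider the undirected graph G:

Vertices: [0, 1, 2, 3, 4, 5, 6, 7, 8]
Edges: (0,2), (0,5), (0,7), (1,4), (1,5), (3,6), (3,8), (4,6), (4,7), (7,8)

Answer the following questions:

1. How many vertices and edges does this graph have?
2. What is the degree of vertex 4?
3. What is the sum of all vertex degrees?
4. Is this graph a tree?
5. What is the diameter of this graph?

Count: 9 vertices, 10 edges.
Vertex 4 has neighbors [1, 6, 7], degree = 3.
Handshaking lemma: 2 * 10 = 20.
A tree on 9 vertices has 8 edges. This graph has 10 edges (2 extra). Not a tree.
Diameter (longest shortest path) = 4.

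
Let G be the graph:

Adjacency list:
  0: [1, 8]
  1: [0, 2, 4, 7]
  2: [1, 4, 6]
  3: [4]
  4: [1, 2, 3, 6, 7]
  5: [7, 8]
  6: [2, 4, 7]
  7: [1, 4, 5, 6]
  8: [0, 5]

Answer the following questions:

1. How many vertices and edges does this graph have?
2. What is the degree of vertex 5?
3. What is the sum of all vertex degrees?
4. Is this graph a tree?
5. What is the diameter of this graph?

Count: 9 vertices, 13 edges.
Vertex 5 has neighbors [7, 8], degree = 2.
Handshaking lemma: 2 * 13 = 26.
A tree on 9 vertices has 8 edges. This graph has 13 edges (5 extra). Not a tree.
Diameter (longest shortest path) = 4.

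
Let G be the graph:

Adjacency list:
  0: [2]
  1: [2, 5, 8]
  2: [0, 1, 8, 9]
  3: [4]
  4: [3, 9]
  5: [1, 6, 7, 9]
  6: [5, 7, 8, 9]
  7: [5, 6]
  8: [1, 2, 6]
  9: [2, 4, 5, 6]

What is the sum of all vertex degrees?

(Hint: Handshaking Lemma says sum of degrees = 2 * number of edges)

Count edges: 14 edges.
By Handshaking Lemma: sum of degrees = 2 * 14 = 28.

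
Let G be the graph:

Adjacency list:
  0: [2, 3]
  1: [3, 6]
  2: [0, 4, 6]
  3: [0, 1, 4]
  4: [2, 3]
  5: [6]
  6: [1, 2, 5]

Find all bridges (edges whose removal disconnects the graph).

A bridge is an edge whose removal increases the number of connected components.
Bridges found: (5,6)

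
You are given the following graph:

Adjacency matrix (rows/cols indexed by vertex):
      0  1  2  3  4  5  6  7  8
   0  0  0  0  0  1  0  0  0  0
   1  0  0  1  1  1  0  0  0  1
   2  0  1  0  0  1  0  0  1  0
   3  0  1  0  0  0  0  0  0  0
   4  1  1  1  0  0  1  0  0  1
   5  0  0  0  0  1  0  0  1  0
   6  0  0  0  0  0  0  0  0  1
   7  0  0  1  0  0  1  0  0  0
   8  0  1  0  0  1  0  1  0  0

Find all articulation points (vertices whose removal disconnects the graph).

An articulation point is a vertex whose removal disconnects the graph.
Articulation points: [1, 4, 8]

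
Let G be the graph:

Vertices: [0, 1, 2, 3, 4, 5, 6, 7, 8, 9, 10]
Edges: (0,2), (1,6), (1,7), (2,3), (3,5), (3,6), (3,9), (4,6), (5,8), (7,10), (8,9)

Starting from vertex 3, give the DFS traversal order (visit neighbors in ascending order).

DFS from vertex 3 (neighbors processed in ascending order):
Visit order: 3, 2, 0, 5, 8, 9, 6, 1, 7, 10, 4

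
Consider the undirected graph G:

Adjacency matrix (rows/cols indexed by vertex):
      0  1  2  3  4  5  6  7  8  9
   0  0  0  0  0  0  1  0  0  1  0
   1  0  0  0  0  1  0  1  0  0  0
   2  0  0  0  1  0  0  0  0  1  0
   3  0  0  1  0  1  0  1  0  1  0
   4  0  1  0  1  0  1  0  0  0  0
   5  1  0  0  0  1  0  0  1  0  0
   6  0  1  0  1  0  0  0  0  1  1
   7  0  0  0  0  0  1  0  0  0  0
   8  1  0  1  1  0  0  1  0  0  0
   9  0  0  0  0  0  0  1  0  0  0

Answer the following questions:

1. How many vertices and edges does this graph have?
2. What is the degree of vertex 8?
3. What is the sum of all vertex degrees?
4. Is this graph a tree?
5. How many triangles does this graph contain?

Count: 10 vertices, 13 edges.
Vertex 8 has neighbors [0, 2, 3, 6], degree = 4.
Handshaking lemma: 2 * 13 = 26.
A tree on 10 vertices has 9 edges. This graph has 13 edges (4 extra). Not a tree.
Number of triangles = 2.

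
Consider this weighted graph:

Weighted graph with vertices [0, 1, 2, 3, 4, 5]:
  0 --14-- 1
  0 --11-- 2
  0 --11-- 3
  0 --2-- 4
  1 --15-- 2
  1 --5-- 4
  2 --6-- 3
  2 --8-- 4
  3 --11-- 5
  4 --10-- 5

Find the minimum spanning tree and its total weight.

Applying Kruskal's algorithm (sort edges by weight, add if no cycle):
  Add (0,4) w=2
  Add (1,4) w=5
  Add (2,3) w=6
  Add (2,4) w=8
  Add (4,5) w=10
  Skip (0,3) w=11 (creates cycle)
  Skip (0,2) w=11 (creates cycle)
  Skip (3,5) w=11 (creates cycle)
  Skip (0,1) w=14 (creates cycle)
  Skip (1,2) w=15 (creates cycle)
MST weight = 31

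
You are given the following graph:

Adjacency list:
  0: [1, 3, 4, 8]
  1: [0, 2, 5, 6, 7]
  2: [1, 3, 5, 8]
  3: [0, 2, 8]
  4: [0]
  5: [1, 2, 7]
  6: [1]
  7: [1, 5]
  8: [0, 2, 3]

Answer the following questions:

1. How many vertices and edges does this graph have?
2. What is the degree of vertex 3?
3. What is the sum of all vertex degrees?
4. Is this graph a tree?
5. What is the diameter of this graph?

Count: 9 vertices, 13 edges.
Vertex 3 has neighbors [0, 2, 8], degree = 3.
Handshaking lemma: 2 * 13 = 26.
A tree on 9 vertices has 8 edges. This graph has 13 edges (5 extra). Not a tree.
Diameter (longest shortest path) = 3.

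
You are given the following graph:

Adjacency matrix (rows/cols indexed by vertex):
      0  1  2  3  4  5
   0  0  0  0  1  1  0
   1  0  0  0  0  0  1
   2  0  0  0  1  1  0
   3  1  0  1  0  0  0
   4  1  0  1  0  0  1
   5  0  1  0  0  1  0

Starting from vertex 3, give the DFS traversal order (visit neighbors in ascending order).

DFS from vertex 3 (neighbors processed in ascending order):
Visit order: 3, 0, 4, 2, 5, 1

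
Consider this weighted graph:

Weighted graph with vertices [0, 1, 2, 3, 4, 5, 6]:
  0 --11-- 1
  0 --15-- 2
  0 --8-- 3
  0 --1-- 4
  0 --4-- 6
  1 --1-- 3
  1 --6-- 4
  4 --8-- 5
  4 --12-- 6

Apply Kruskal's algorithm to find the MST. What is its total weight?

Applying Kruskal's algorithm (sort edges by weight, add if no cycle):
  Add (0,4) w=1
  Add (1,3) w=1
  Add (0,6) w=4
  Add (1,4) w=6
  Skip (0,3) w=8 (creates cycle)
  Add (4,5) w=8
  Skip (0,1) w=11 (creates cycle)
  Skip (4,6) w=12 (creates cycle)
  Add (0,2) w=15
MST weight = 35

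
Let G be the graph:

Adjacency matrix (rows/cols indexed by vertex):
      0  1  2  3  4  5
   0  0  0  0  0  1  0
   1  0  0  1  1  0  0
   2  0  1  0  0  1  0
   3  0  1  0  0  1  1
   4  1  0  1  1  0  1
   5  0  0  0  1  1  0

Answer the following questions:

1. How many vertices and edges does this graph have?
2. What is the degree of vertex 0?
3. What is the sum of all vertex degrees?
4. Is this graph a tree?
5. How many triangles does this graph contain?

Count: 6 vertices, 7 edges.
Vertex 0 has neighbors [4], degree = 1.
Handshaking lemma: 2 * 7 = 14.
A tree on 6 vertices has 5 edges. This graph has 7 edges (2 extra). Not a tree.
Number of triangles = 1.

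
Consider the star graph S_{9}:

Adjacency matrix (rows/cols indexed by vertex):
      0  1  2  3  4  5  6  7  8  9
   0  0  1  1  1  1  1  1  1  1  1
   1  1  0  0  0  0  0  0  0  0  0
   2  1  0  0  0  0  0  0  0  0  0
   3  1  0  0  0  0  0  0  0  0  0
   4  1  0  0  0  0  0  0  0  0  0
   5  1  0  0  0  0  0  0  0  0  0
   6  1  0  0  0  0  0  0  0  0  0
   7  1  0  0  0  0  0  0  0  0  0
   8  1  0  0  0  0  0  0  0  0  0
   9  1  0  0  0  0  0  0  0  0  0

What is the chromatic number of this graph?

S_{9} has one hub adjacent to 9 leaves; leaves are pairwise non-adjacent.
Color the hub 0 and every leaf 1.
Chromatic number = 2.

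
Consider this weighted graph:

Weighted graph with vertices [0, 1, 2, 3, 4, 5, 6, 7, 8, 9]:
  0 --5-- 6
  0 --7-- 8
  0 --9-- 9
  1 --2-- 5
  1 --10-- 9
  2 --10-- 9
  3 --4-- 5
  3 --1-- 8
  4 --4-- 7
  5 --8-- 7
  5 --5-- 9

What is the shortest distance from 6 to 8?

Using Dijkstra's algorithm from vertex 6:
Shortest path: 6 -> 0 -> 8
Total weight: 5 + 7 = 12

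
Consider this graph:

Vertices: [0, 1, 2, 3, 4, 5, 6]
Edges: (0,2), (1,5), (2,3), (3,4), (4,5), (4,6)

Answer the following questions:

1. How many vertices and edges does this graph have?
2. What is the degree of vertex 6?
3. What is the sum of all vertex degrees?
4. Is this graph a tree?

Count: 7 vertices, 6 edges.
Vertex 6 has neighbors [4], degree = 1.
Handshaking lemma: 2 * 6 = 12.
A graph is a tree iff it is connected and has exactly n-1 edges. This graph is connected (all 7 vertices in one component) and has 7-1 = 6 edges. It is a tree.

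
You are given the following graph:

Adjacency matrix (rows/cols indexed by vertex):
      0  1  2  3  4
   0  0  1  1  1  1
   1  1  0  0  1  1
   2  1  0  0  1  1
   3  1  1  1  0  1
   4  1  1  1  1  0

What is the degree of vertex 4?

Vertex 4 has neighbors [0, 1, 2, 3], so deg(4) = 4.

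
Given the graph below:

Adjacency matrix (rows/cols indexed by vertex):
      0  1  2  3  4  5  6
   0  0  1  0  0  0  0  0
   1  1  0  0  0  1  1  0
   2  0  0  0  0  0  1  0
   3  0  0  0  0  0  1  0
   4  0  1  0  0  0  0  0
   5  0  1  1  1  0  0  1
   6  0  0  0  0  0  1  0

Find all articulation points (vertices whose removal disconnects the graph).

An articulation point is a vertex whose removal disconnects the graph.
Articulation points: [1, 5]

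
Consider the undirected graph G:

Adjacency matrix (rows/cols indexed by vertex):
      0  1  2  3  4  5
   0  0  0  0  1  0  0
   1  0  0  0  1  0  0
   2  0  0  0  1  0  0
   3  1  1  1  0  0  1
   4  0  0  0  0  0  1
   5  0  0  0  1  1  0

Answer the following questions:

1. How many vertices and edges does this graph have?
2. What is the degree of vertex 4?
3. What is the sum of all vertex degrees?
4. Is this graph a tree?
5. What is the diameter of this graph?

Count: 6 vertices, 5 edges.
Vertex 4 has neighbors [5], degree = 1.
Handshaking lemma: 2 * 5 = 10.
A graph is a tree iff it is connected and has exactly n-1 edges. This graph is connected (all 6 vertices in one component) and has 6-1 = 5 edges. It is a tree.
Diameter (longest shortest path) = 3.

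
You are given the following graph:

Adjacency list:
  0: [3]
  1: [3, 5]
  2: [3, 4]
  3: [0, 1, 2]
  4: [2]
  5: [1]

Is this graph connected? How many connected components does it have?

Checking connectivity: the graph has 1 connected component(s).
All vertices are reachable from each other. The graph IS connected.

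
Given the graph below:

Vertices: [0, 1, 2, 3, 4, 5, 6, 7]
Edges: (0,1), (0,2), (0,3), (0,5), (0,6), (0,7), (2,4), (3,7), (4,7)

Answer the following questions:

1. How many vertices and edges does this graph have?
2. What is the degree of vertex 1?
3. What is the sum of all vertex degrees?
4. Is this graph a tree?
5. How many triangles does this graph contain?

Count: 8 vertices, 9 edges.
Vertex 1 has neighbors [0], degree = 1.
Handshaking lemma: 2 * 9 = 18.
A tree on 8 vertices has 7 edges. This graph has 9 edges (2 extra). Not a tree.
Number of triangles = 1.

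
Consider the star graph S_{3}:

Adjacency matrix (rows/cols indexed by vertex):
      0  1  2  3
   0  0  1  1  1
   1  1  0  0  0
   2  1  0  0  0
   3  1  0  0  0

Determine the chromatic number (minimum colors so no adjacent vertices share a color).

S_{3} has one hub adjacent to 3 leaves; leaves are pairwise non-adjacent.
Color the hub 0 and every leaf 1.
Chromatic number = 2.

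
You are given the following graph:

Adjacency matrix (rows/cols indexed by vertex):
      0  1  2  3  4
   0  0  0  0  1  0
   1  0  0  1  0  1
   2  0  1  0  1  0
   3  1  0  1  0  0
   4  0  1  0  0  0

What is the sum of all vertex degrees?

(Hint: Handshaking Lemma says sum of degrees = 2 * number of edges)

Count edges: 4 edges.
By Handshaking Lemma: sum of degrees = 2 * 4 = 8.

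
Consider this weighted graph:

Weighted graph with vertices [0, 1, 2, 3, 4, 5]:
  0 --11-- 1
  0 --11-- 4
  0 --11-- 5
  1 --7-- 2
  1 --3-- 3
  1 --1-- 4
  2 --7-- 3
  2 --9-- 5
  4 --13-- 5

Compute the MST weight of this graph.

Applying Kruskal's algorithm (sort edges by weight, add if no cycle):
  Add (1,4) w=1
  Add (1,3) w=3
  Add (1,2) w=7
  Skip (2,3) w=7 (creates cycle)
  Add (2,5) w=9
  Add (0,5) w=11
  Skip (0,4) w=11 (creates cycle)
  Skip (0,1) w=11 (creates cycle)
  Skip (4,5) w=13 (creates cycle)
MST weight = 31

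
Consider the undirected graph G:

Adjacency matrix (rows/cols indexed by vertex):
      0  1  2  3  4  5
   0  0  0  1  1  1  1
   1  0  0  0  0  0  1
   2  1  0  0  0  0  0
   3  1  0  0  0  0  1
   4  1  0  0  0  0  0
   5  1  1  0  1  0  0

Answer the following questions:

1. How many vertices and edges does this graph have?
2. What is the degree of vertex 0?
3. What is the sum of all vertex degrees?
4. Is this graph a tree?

Count: 6 vertices, 6 edges.
Vertex 0 has neighbors [2, 3, 4, 5], degree = 4.
Handshaking lemma: 2 * 6 = 12.
A tree on 6 vertices has 5 edges. This graph has 6 edges (1 extra). Not a tree.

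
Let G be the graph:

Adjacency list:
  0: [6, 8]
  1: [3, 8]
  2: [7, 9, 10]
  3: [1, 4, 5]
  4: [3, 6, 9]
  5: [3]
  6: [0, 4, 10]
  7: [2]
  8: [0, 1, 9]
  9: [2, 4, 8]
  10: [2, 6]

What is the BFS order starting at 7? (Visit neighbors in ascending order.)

BFS from vertex 7 (neighbors processed in ascending order):
Visit order: 7, 2, 9, 10, 4, 8, 6, 3, 0, 1, 5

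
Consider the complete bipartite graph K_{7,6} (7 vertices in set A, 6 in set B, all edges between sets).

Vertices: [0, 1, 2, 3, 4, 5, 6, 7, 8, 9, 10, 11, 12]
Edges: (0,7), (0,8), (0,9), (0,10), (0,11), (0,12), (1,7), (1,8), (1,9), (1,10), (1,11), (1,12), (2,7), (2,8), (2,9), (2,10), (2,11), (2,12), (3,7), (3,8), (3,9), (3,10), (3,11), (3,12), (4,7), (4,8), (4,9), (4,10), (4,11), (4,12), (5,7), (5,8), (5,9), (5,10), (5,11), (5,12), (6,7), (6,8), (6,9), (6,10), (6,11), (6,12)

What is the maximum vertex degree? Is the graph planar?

Set-A vertices have degree 6; set-B vertices have degree 7. Maximum degree = max(7,6) = 7.
K_{7,6} contains K_{3,3} as a subgraph (since both sides have >= 3 vertices); by Kuratowski's theorem it is not planar.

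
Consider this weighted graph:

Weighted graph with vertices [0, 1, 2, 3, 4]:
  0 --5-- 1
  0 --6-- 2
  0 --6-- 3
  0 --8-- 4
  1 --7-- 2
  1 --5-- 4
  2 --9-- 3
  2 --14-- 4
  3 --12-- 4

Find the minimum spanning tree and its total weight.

Applying Kruskal's algorithm (sort edges by weight, add if no cycle):
  Add (0,1) w=5
  Add (1,4) w=5
  Add (0,2) w=6
  Add (0,3) w=6
  Skip (1,2) w=7 (creates cycle)
  Skip (0,4) w=8 (creates cycle)
  Skip (2,3) w=9 (creates cycle)
  Skip (3,4) w=12 (creates cycle)
  Skip (2,4) w=14 (creates cycle)
MST weight = 22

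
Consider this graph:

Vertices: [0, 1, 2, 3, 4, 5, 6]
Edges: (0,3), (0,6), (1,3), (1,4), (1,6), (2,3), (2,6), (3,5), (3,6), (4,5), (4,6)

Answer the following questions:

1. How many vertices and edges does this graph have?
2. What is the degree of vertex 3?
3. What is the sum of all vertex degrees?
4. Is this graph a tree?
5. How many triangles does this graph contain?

Count: 7 vertices, 11 edges.
Vertex 3 has neighbors [0, 1, 2, 5, 6], degree = 5.
Handshaking lemma: 2 * 11 = 22.
A tree on 7 vertices has 6 edges. This graph has 11 edges (5 extra). Not a tree.
Number of triangles = 4.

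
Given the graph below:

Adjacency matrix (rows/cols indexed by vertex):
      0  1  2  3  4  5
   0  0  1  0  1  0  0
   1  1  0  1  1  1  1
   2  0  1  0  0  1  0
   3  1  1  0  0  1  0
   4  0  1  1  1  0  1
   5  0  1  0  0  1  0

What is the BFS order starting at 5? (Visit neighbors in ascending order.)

BFS from vertex 5 (neighbors processed in ascending order):
Visit order: 5, 1, 4, 0, 2, 3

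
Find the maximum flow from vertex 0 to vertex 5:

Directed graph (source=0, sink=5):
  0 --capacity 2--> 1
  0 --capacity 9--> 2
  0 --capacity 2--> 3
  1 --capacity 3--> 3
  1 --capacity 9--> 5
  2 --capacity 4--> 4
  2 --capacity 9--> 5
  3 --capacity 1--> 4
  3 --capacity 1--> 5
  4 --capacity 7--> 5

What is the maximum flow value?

Computing max flow:
  Flow on (0->1): 2/2
  Flow on (0->2): 9/9
  Flow on (0->3): 2/2
  Flow on (1->5): 2/9
  Flow on (2->5): 9/9
  Flow on (3->4): 1/1
  Flow on (3->5): 1/1
  Flow on (4->5): 1/7
Maximum flow = 13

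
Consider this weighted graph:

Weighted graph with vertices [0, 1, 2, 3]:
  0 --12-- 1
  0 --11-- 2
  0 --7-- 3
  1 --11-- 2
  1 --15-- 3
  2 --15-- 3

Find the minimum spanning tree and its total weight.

Applying Kruskal's algorithm (sort edges by weight, add if no cycle):
  Add (0,3) w=7
  Add (0,2) w=11
  Add (1,2) w=11
  Skip (0,1) w=12 (creates cycle)
  Skip (1,3) w=15 (creates cycle)
  Skip (2,3) w=15 (creates cycle)
MST weight = 29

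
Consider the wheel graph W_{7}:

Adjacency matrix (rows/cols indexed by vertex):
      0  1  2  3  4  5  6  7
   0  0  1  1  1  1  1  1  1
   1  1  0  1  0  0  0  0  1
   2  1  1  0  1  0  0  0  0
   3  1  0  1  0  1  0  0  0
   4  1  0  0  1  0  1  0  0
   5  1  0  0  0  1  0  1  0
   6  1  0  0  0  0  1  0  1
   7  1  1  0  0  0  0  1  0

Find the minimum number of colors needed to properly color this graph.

W_{7} = C_{7} plus a hub adjacent to every cycle vertex.
The outer cycle needs 3 colors (odd cycle); the hub is adjacent to all of them so needs a fresh color.
Chromatic number = 3 + 1 = 4.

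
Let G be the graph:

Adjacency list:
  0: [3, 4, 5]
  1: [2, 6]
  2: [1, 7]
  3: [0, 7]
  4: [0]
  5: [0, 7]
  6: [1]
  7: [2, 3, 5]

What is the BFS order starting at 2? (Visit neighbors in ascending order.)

BFS from vertex 2 (neighbors processed in ascending order):
Visit order: 2, 1, 7, 6, 3, 5, 0, 4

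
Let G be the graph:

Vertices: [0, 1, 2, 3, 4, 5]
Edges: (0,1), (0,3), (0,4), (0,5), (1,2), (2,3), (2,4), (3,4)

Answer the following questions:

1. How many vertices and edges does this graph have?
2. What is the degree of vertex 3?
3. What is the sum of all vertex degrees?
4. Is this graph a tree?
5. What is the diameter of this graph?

Count: 6 vertices, 8 edges.
Vertex 3 has neighbors [0, 2, 4], degree = 3.
Handshaking lemma: 2 * 8 = 16.
A tree on 6 vertices has 5 edges. This graph has 8 edges (3 extra). Not a tree.
Diameter (longest shortest path) = 3.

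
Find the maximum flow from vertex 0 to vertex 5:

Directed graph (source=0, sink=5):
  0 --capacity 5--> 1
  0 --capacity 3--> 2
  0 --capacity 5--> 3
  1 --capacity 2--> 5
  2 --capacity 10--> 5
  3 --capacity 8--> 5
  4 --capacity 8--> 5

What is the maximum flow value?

Computing max flow:
  Flow on (0->1): 2/5
  Flow on (0->2): 3/3
  Flow on (0->3): 5/5
  Flow on (1->5): 2/2
  Flow on (2->5): 3/10
  Flow on (3->5): 5/8
Maximum flow = 10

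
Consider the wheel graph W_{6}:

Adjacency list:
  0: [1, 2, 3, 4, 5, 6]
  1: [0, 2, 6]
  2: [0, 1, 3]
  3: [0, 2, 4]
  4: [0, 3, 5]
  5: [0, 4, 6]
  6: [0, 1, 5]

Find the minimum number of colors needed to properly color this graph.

W_{6} = C_{6} plus a hub adjacent to every cycle vertex.
The outer cycle needs 2 colors (even cycle); the hub is adjacent to all of them so needs a fresh color.
Chromatic number = 2 + 1 = 3.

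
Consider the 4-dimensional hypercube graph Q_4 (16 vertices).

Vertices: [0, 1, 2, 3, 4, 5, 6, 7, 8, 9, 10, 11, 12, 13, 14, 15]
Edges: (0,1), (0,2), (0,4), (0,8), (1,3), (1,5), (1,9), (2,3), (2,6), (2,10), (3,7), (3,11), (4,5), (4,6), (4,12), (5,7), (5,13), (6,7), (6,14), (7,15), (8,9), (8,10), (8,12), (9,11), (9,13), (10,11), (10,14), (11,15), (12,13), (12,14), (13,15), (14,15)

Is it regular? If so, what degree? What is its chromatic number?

In Q_4, every vertex has exactly 4 neighbors (flip one of 4 bits), so it is 4-regular.
Q_4 is bipartite (partition by bit-parity), so chromatic number = 2.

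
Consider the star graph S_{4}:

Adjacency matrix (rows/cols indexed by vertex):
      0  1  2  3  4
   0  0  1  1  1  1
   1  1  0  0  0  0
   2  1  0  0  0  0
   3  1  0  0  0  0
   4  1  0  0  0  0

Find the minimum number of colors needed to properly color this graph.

S_{4} has one hub adjacent to 4 leaves; leaves are pairwise non-adjacent.
Color the hub 0 and every leaf 1.
Chromatic number = 2.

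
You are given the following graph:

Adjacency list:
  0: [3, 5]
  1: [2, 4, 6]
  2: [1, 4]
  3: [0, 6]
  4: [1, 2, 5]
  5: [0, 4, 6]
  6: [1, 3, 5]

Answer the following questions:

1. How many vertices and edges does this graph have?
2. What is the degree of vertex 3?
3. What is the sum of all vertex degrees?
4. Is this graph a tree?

Count: 7 vertices, 9 edges.
Vertex 3 has neighbors [0, 6], degree = 2.
Handshaking lemma: 2 * 9 = 18.
A tree on 7 vertices has 6 edges. This graph has 9 edges (3 extra). Not a tree.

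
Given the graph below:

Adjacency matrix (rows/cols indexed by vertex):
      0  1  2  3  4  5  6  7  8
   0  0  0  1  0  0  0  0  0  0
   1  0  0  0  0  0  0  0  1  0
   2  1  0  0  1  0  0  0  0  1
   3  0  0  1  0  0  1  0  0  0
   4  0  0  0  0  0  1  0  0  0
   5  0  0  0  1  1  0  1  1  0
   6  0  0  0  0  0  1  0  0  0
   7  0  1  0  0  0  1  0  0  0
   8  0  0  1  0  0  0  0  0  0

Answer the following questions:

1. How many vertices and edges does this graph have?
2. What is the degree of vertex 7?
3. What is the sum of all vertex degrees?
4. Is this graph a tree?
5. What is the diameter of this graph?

Count: 9 vertices, 8 edges.
Vertex 7 has neighbors [1, 5], degree = 2.
Handshaking lemma: 2 * 8 = 16.
A graph is a tree iff it is connected and has exactly n-1 edges. This graph is connected (all 9 vertices in one component) and has 9-1 = 8 edges. It is a tree.
Diameter (longest shortest path) = 5.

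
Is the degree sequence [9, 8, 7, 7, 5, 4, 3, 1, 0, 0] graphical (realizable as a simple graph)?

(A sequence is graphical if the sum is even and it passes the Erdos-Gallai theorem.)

Sum of degrees = 44. Sum is even but fails Erdos-Gallai. The sequence is NOT graphical.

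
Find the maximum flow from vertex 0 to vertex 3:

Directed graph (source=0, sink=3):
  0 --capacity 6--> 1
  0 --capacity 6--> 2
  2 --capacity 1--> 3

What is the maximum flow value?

Computing max flow:
  Flow on (0->2): 1/6
  Flow on (2->3): 1/1
Maximum flow = 1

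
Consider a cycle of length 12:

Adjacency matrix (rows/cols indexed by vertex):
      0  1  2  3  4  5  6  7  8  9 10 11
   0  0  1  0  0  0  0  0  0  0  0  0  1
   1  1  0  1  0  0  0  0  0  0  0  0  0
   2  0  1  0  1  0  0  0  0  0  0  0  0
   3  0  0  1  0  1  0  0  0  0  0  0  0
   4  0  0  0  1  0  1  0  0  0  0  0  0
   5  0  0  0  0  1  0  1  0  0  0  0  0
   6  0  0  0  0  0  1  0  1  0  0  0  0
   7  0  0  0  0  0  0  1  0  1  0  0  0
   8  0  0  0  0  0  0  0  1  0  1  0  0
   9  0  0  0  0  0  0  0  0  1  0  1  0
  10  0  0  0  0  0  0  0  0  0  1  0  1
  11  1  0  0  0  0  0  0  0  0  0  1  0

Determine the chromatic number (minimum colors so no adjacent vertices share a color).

This is an even cycle (C_12). Even cycles are bipartite.
Chromatic number = 2.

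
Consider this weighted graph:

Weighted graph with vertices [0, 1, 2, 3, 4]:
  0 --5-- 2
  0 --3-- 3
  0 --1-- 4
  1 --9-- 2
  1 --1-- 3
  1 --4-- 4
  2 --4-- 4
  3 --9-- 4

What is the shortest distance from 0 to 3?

Using Dijkstra's algorithm from vertex 0:
Shortest path: 0 -> 3
Total weight: 3 = 3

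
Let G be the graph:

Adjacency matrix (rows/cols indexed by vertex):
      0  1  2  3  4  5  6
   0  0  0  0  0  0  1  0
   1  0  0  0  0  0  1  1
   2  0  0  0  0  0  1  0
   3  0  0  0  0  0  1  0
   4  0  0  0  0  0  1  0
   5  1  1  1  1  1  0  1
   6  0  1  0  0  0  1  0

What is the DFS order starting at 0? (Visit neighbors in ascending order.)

DFS from vertex 0 (neighbors processed in ascending order):
Visit order: 0, 5, 1, 6, 2, 3, 4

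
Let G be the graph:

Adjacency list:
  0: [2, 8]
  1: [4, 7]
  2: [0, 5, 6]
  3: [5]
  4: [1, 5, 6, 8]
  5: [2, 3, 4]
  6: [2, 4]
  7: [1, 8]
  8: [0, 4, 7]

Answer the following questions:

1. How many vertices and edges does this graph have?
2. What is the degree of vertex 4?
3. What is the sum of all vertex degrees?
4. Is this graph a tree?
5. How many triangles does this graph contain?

Count: 9 vertices, 11 edges.
Vertex 4 has neighbors [1, 5, 6, 8], degree = 4.
Handshaking lemma: 2 * 11 = 22.
A tree on 9 vertices has 8 edges. This graph has 11 edges (3 extra). Not a tree.
Number of triangles = 0.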